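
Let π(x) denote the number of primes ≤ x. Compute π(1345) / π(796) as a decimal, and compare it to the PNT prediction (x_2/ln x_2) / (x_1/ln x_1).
π(1345)/π(796) = 217/138 ≈ 1.5725;  PNT prediction ≈ 1.5667.

π(796) = 138 and π(1345) = 217, so π(1345)/π(796) ≈ 1.5725. The PNT-predicted ratio is (1345/ln(1345)) / (796/ln(796)) ≈ 1.5667. The two agree to within a few percent, as expected.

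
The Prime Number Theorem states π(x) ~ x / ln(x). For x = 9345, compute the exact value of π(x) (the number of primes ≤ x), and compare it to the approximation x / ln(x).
π(9345) = 1157;  x/ln(x) ≈ 1022.14;  relative error ≈ 11.66%.

Directly count primes up to 9345: π(9345) = 1157. The PNT approximation gives 9345/ln(9345) ≈ 9345/9.14260 ≈ 1022.14. Relative error (π(x) − x/ln(x)) / π(x) ≈ 11.66%; the approximation is known to undercount slightly (Li(x) is a better estimate).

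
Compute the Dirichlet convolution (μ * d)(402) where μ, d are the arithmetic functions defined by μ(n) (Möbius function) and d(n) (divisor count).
(μ * d)(402) = 1

Divisors of 402: [1, 2, 3, 6, 67, 134, 201, 402]. For each d | 402:
  d = 1: μ(1) · d(402/1) = 1 · 8 = 8
  d = 2: μ(2) · d(402/2) = -1 · 4 = -4
  d = 3: μ(3) · d(402/3) = -1 · 4 = -4
  d = 6: μ(6) · d(402/6) = 1 · 2 = 2
  d = 67: μ(67) · d(402/67) = -1 · 4 = -4
  d = 134: μ(134) · d(402/134) = 1 · 2 = 2
  d = 201: μ(201) · d(402/201) = 1 · 2 = 2
  d = 402: μ(402) · d(402/402) = -1 · 1 = -1
Summing: (μ * d)(402) = 8 + -4 + -4 + 2 + -4 + 2 + 2 + -1 = 1.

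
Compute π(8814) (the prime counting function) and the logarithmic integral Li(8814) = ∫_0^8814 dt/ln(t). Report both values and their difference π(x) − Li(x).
π(8814) = 1097;  Li(8814) ≈ 1116.50;  π(x) − Li(x) ≈ -19.50.

Direct count of primes ≤ 8814 gives π(8814) = 1097. Numerical evaluation of the logarithmic integral gives Li(8814) ≈ 1116.50. The difference π(x) − Li(x) ≈ -19.50 is typically negative for small/moderate x (Li(x) overestimates), though Littlewood's theorem shows this sign changes infinitely often.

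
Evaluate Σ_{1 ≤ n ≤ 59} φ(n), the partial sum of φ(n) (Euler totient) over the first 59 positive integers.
Σ_{n ≤ 59} φ(n) = 1086

Compute φ(n) for each 1 ≤ n ≤ 59: φ(1) = 1, φ(2) = 1, φ(3) = 2, φ(4) = 2, φ(5) = 4, φ(6) = 2, φ(7) = 6, φ(8) = 4, φ(9) = 6, φ(10) = 4, φ(11) = 10, φ(12) = 4, φ(13) = 12, φ(14) = 6, φ(15) = 8, φ(16) = 8, φ(17) = 16, φ(18) = 6, φ(19) = 18, φ(20) = 8, φ(21) = 12, φ(22) = 10, φ(23) = 22, φ(24) = 8, φ(25) = 20, φ(26) = 12, φ(27) = 18, φ(28) = 12, φ(29) = 28, φ(30) = 8, φ(31) = 30, φ(32) = 16, φ(33) = 20, φ(34) = 16, φ(35) = 24, φ(36) = 12, φ(37) = 36, φ(38) = 18, φ(39) = 24, φ(40) = 16, φ(41) = 40, φ(42) = 12, φ(43) = 42, φ(44) = 20, φ(45) = 24, φ(46) = 22, φ(47) = 46, φ(48) = 16, φ(49) = 42, φ(50) = 20, φ(51) = 32, φ(52) = 24, φ(53) = 52, φ(54) = 18, φ(55) = 40, φ(56) = 24, φ(57) = 36, φ(58) = 28, φ(59) = 58. Summing all 59 values: 1086. (Average order: Σ_{n ≤ x} φ(n) ~ (3/π²) x². For x = 59, (3/π²)·59² ≈ 1058.10.)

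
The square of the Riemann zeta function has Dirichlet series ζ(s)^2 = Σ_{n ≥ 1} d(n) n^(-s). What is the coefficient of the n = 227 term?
d(227) = 2

ζ(s)^2 = (Σ 1/m^s)(Σ 1/k^s). The coefficient of 1/n^s in the product is the number of ordered pairs (m, k) with mk = n, which equals d(n). For n = 227, divisors are [1, 227], so d(227) = 2.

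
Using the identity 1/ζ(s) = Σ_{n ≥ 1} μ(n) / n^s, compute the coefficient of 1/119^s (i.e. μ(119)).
μ(119) = 1

Factor n = 119 = 7 · 17. μ(n) = 0 if any exponent ≥ 2 (not squarefree); otherwise μ(n) = (−1)^{ω(n)} where ω(n) is the number of distinct prime factors. Applying: μ(119) = 1.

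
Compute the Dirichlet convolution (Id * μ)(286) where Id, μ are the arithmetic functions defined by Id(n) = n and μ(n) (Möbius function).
(Id * μ)(286) = 120

Divisors of 286: [1, 2, 11, 13, 22, 26, 143, 286]. For each d | 286:
  d = 1: Id(1) · μ(286/1) = 1 · -1 = -1
  d = 2: Id(2) · μ(286/2) = 2 · 1 = 2
  d = 11: Id(11) · μ(286/11) = 11 · 1 = 11
  d = 13: Id(13) · μ(286/13) = 13 · 1 = 13
  d = 22: Id(22) · μ(286/22) = 22 · -1 = -22
  d = 26: Id(26) · μ(286/26) = 26 · -1 = -26
  d = 143: Id(143) · μ(286/143) = 143 · -1 = -143
  d = 286: Id(286) · μ(286/286) = 286 · 1 = 286
Summing: (Id * μ)(286) = -1 + 2 + 11 + 13 + -22 + -26 + -143 + 286 = 120.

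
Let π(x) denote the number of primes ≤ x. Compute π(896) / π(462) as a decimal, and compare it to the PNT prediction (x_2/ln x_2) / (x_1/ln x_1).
π(896)/π(462) = 154/89 ≈ 1.7303;  PNT prediction ≈ 1.7504.

π(462) = 89 and π(896) = 154, so π(896)/π(462) ≈ 1.7303. The PNT-predicted ratio is (896/ln(896)) / (462/ln(462)) ≈ 1.7504. The two agree to within a few percent, as expected.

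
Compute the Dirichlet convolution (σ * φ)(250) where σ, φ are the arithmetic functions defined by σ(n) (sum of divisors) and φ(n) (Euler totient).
(σ * φ)(250) = 2000

Divisors of 250: [1, 2, 5, 10, 25, 50, 125, 250]. For each d | 250:
  d = 1: σ(1) · φ(250/1) = 1 · 100 = 100
  d = 2: σ(2) · φ(250/2) = 3 · 100 = 300
  d = 5: σ(5) · φ(250/5) = 6 · 20 = 120
  d = 10: σ(10) · φ(250/10) = 18 · 20 = 360
  d = 25: σ(25) · φ(250/25) = 31 · 4 = 124
  d = 50: σ(50) · φ(250/50) = 93 · 4 = 372
  d = 125: σ(125) · φ(250/125) = 156 · 1 = 156
  d = 250: σ(250) · φ(250/250) = 468 · 1 = 468
Summing: (σ * φ)(250) = 100 + 300 + 120 + 360 + 124 + 372 + 156 + 468 = 2000.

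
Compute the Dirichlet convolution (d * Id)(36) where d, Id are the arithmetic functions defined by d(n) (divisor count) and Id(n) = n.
(d * Id)(36) = 198

Divisors of 36: [1, 2, 3, 4, 6, 9, 12, 18, 36]. For each d | 36:
  d = 1: d(1) · Id(36/1) = 1 · 36 = 36
  d = 2: d(2) · Id(36/2) = 2 · 18 = 36
  d = 3: d(3) · Id(36/3) = 2 · 12 = 24
  d = 4: d(4) · Id(36/4) = 3 · 9 = 27
  d = 6: d(6) · Id(36/6) = 4 · 6 = 24
  d = 9: d(9) · Id(36/9) = 3 · 4 = 12
  d = 12: d(12) · Id(36/12) = 6 · 3 = 18
  d = 18: d(18) · Id(36/18) = 6 · 2 = 12
  d = 36: d(36) · Id(36/36) = 9 · 1 = 9
Summing: (d * Id)(36) = 36 + 36 + 24 + 27 + 24 + 12 + 18 + 12 + 9 = 198.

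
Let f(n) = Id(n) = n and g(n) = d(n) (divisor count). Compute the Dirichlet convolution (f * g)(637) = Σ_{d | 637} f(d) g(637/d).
(Id * d)(637) = 990

Divisors of 637: [1, 7, 13, 49, 91, 637]. For each d | 637:
  d = 1: Id(1) · d(637/1) = 1 · 6 = 6
  d = 7: Id(7) · d(637/7) = 7 · 4 = 28
  d = 13: Id(13) · d(637/13) = 13 · 3 = 39
  d = 49: Id(49) · d(637/49) = 49 · 2 = 98
  d = 91: Id(91) · d(637/91) = 91 · 2 = 182
  d = 637: Id(637) · d(637/637) = 637 · 1 = 637
Summing: (Id * d)(637) = 6 + 28 + 39 + 98 + 182 + 637 = 990.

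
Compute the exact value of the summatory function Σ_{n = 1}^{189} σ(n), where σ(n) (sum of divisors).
Σ_{n ≤ 189} σ(n) = 29430

Compute σ(n) for each 1 ≤ n ≤ 189: σ(1) = 1, σ(2) = 3, σ(3) = 4, σ(4) = 7, σ(5) = 6, σ(6) = 12, σ(7) = 8, σ(8) = 15, σ(9) = 13, σ(10) = 18, σ(11) = 12, σ(12) = 28, σ(13) = 14, σ(14) = 24, σ(15) = 24, σ(16) = 31, σ(17) = 18, σ(18) = 39, σ(19) = 20, σ(20) = 42, σ(21) = 32, σ(22) = 36, σ(23) = 24, σ(24) = 60, σ(25) = 31, σ(26) = 42, σ(27) = 40, σ(28) = 56, σ(29) = 30, σ(30) = 72, σ(31) = 32, σ(32) = 63, σ(33) = 48, σ(34) = 54, σ(35) = 48, σ(36) = 91, σ(37) = 38, σ(38) = 60, σ(39) = 56, σ(40) = 90, σ(41) = 42, σ(42) = 96, σ(43) = 44, σ(44) = 84, σ(45) = 78, σ(46) = 72, σ(47) = 48, σ(48) = 124, σ(49) = 57, σ(50) = 93, σ(51) = 72, σ(52) = 98, σ(53) = 54, σ(54) = 120, σ(55) = 72, σ(56) = 120, σ(57) = 80, σ(58) = 90, σ(59) = 60, σ(60) = 168, σ(61) = 62, σ(62) = 96, σ(63) = 104, σ(64) = 127, σ(65) = 84, σ(66) = 144, σ(67) = 68, σ(68) = 126, σ(69) = 96, σ(70) = 144, σ(71) = 72, σ(72) = 195, σ(73) = 74, σ(74) = 114, σ(75) = 124, σ(76) = 140, σ(77) = 96, σ(78) = 168, σ(79) = 80, σ(80) = 186, σ(81) = 121, σ(82) = 126, σ(83) = 84, σ(84) = 224, σ(85) = 108, σ(86) = 132, σ(87) = 120, σ(88) = 180, σ(89) = 90, σ(90) = 234, σ(91) = 112, σ(92) = 168, σ(93) = 128, σ(94) = 144, σ(95) = 120, σ(96) = 252, σ(97) = 98, σ(98) = 171, σ(99) = 156, σ(100) = 217, σ(101) = 102, σ(102) = 216, σ(103) = 104, σ(104) = 210, σ(105) = 192, σ(106) = 162, σ(107) = 108, σ(108) = 280, σ(109) = 110, σ(110) = 216, σ(111) = 152, σ(112) = 248, σ(113) = 114, σ(114) = 240, σ(115) = 144, σ(116) = 210, σ(117) = 182, σ(118) = 180, σ(119) = 144, σ(120) = 360, σ(121) = 133, σ(122) = 186, σ(123) = 168, σ(124) = 224, σ(125) = 156, σ(126) = 312, σ(127) = 128, σ(128) = 255, σ(129) = 176, σ(130) = 252, σ(131) = 132, σ(132) = 336, σ(133) = 160, σ(134) = 204, σ(135) = 240, σ(136) = 270, σ(137) = 138, σ(138) = 288, σ(139) = 140, σ(140) = 336, σ(141) = 192, σ(142) = 216, σ(143) = 168, σ(144) = 403, σ(145) = 180, σ(146) = 222, σ(147) = 228, σ(148) = 266, σ(149) = 150, σ(150) = 372, σ(151) = 152, σ(152) = 300, σ(153) = 234, σ(154) = 288, σ(155) = 192, σ(156) = 392, σ(157) = 158, σ(158) = 240, σ(159) = 216, σ(160) = 378, σ(161) = 192, σ(162) = 363, σ(163) = 164, σ(164) = 294, σ(165) = 288, σ(166) = 252, σ(167) = 168, σ(168) = 480, σ(169) = 183, σ(170) = 324, σ(171) = 260, σ(172) = 308, σ(173) = 174, σ(174) = 360, σ(175) = 248, σ(176) = 372, σ(177) = 240, σ(178) = 270, σ(179) = 180, σ(180) = 546, σ(181) = 182, σ(182) = 336, σ(183) = 248, σ(184) = 360, σ(185) = 228, σ(186) = 384, σ(187) = 216, σ(188) = 336, σ(189) = 320. Summing all 189 values: 29430. (Average order: Σ_{n ≤ x} σ(n) ~ (π²/12) x². For x = 189, (π²/12)·189² ≈ 29379.34.)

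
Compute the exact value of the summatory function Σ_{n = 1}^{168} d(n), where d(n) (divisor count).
Σ_{n ≤ 168} d(n) = 894

Compute d(n) for each 1 ≤ n ≤ 168: d(1) = 1, d(2) = 2, d(3) = 2, d(4) = 3, d(5) = 2, d(6) = 4, d(7) = 2, d(8) = 4, d(9) = 3, d(10) = 4, d(11) = 2, d(12) = 6, d(13) = 2, d(14) = 4, d(15) = 4, d(16) = 5, d(17) = 2, d(18) = 6, d(19) = 2, d(20) = 6, d(21) = 4, d(22) = 4, d(23) = 2, d(24) = 8, d(25) = 3, d(26) = 4, d(27) = 4, d(28) = 6, d(29) = 2, d(30) = 8, d(31) = 2, d(32) = 6, d(33) = 4, d(34) = 4, d(35) = 4, d(36) = 9, d(37) = 2, d(38) = 4, d(39) = 4, d(40) = 8, d(41) = 2, d(42) = 8, d(43) = 2, d(44) = 6, d(45) = 6, d(46) = 4, d(47) = 2, d(48) = 10, d(49) = 3, d(50) = 6, d(51) = 4, d(52) = 6, d(53) = 2, d(54) = 8, d(55) = 4, d(56) = 8, d(57) = 4, d(58) = 4, d(59) = 2, d(60) = 12, d(61) = 2, d(62) = 4, d(63) = 6, d(64) = 7, d(65) = 4, d(66) = 8, d(67) = 2, d(68) = 6, d(69) = 4, d(70) = 8, d(71) = 2, d(72) = 12, d(73) = 2, d(74) = 4, d(75) = 6, d(76) = 6, d(77) = 4, d(78) = 8, d(79) = 2, d(80) = 10, d(81) = 5, d(82) = 4, d(83) = 2, d(84) = 12, d(85) = 4, d(86) = 4, d(87) = 4, d(88) = 8, d(89) = 2, d(90) = 12, d(91) = 4, d(92) = 6, d(93) = 4, d(94) = 4, d(95) = 4, d(96) = 12, d(97) = 2, d(98) = 6, d(99) = 6, d(100) = 9, d(101) = 2, d(102) = 8, d(103) = 2, d(104) = 8, d(105) = 8, d(106) = 4, d(107) = 2, d(108) = 12, d(109) = 2, d(110) = 8, d(111) = 4, d(112) = 10, d(113) = 2, d(114) = 8, d(115) = 4, d(116) = 6, d(117) = 6, d(118) = 4, d(119) = 4, d(120) = 16, d(121) = 3, d(122) = 4, d(123) = 4, d(124) = 6, d(125) = 4, d(126) = 12, d(127) = 2, d(128) = 8, d(129) = 4, d(130) = 8, d(131) = 2, d(132) = 12, d(133) = 4, d(134) = 4, d(135) = 8, d(136) = 8, d(137) = 2, d(138) = 8, d(139) = 2, d(140) = 12, d(141) = 4, d(142) = 4, d(143) = 4, d(144) = 15, d(145) = 4, d(146) = 4, d(147) = 6, d(148) = 6, d(149) = 2, d(150) = 12, d(151) = 2, d(152) = 8, d(153) = 6, d(154) = 8, d(155) = 4, d(156) = 12, d(157) = 2, d(158) = 4, d(159) = 4, d(160) = 12, d(161) = 4, d(162) = 10, d(163) = 2, d(164) = 6, d(165) = 8, d(166) = 4, d(167) = 2, d(168) = 16. Summing all 168 values: 894. (Dirichlet's divisor formula: Σ_{n ≤ x} d(n) = x ln(x) + (2γ − 1) x + O(√x). For x = 168, the asymptotic estimate is ≈ 886.77.)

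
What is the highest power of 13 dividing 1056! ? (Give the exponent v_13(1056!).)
v_13(1056!) = 87

Legendre's formula: v_p(n!) = Σ_{k ≥ 1} ⌊n / p^k⌋. For p = 13, n = 1056, the terms are:
  ⌊1056/13^1⌋ = ⌊1056/13⌋ = 81
  ⌊1056/13^2⌋ = ⌊1056/169⌋ = 6
(the next term ⌊1056/13^3⌋ = 0, terminating the sum). Summing: v_13(1056!) = 81 + 6 = 87.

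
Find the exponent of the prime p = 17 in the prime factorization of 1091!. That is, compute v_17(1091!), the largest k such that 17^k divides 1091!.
v_17(1091!) = 67

Legendre's formula: v_p(n!) = Σ_{k ≥ 1} ⌊n / p^k⌋. For p = 17, n = 1091, the terms are:
  ⌊1091/17^1⌋ = ⌊1091/17⌋ = 64
  ⌊1091/17^2⌋ = ⌊1091/289⌋ = 3
(the next term ⌊1091/17^3⌋ = 0, terminating the sum). Summing: v_17(1091!) = 64 + 3 = 67.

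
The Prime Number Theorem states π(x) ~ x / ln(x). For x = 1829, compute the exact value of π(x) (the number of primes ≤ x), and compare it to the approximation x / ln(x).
π(1829) = 281;  x/ln(x) ≈ 243.49;  relative error ≈ 13.35%.

Directly count primes up to 1829: π(1829) = 281. The PNT approximation gives 1829/ln(1829) ≈ 1829/7.51152 ≈ 243.49. Relative error (π(x) − x/ln(x)) / π(x) ≈ 13.35%; the approximation is known to undercount slightly (Li(x) is a better estimate).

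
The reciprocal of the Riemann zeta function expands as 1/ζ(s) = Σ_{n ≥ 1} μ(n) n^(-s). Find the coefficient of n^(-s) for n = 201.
μ(201) = 1

Factor n = 201 = 3 · 67. μ(n) = 0 if any exponent ≥ 2 (not squarefree); otherwise μ(n) = (−1)^{ω(n)} where ω(n) is the number of distinct prime factors. Applying: μ(201) = 1.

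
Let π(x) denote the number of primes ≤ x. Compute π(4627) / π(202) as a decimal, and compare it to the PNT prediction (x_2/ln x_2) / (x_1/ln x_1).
π(4627)/π(202) = 624/46 ≈ 13.5652;  PNT prediction ≈ 14.4071.

π(202) = 46 and π(4627) = 624, so π(4627)/π(202) ≈ 13.5652. The PNT-predicted ratio is (4627/ln(4627)) / (202/ln(202)) ≈ 14.4071. The two agree to within a few percent, as expected.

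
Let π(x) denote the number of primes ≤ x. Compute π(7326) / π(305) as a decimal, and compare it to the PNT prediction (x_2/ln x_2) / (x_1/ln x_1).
π(7326)/π(305) = 933/62 ≈ 15.0484;  PNT prediction ≈ 15.4396.

π(305) = 62 and π(7326) = 933, so π(7326)/π(305) ≈ 15.0484. The PNT-predicted ratio is (7326/ln(7326)) / (305/ln(305)) ≈ 15.4396. The two agree to within a few percent, as expected.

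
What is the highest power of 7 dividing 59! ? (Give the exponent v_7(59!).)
v_7(59!) = 9

Legendre's formula: v_p(n!) = Σ_{k ≥ 1} ⌊n / p^k⌋. For p = 7, n = 59, the terms are:
  ⌊59/7^1⌋ = ⌊59/7⌋ = 8
  ⌊59/7^2⌋ = ⌊59/49⌋ = 1
(the next term ⌊59/7^3⌋ = 0, terminating the sum). Summing: v_7(59!) = 8 + 1 = 9.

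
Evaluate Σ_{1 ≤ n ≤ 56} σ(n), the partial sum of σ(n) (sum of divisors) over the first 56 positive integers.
Σ_{n ≤ 56} σ(n) = 2616

Compute σ(n) for each 1 ≤ n ≤ 56: σ(1) = 1, σ(2) = 3, σ(3) = 4, σ(4) = 7, σ(5) = 6, σ(6) = 12, σ(7) = 8, σ(8) = 15, σ(9) = 13, σ(10) = 18, σ(11) = 12, σ(12) = 28, σ(13) = 14, σ(14) = 24, σ(15) = 24, σ(16) = 31, σ(17) = 18, σ(18) = 39, σ(19) = 20, σ(20) = 42, σ(21) = 32, σ(22) = 36, σ(23) = 24, σ(24) = 60, σ(25) = 31, σ(26) = 42, σ(27) = 40, σ(28) = 56, σ(29) = 30, σ(30) = 72, σ(31) = 32, σ(32) = 63, σ(33) = 48, σ(34) = 54, σ(35) = 48, σ(36) = 91, σ(37) = 38, σ(38) = 60, σ(39) = 56, σ(40) = 90, σ(41) = 42, σ(42) = 96, σ(43) = 44, σ(44) = 84, σ(45) = 78, σ(46) = 72, σ(47) = 48, σ(48) = 124, σ(49) = 57, σ(50) = 93, σ(51) = 72, σ(52) = 98, σ(53) = 54, σ(54) = 120, σ(55) = 72, σ(56) = 120. Summing all 56 values: 2616. (Average order: Σ_{n ≤ x} σ(n) ~ (π²/12) x². For x = 56, (π²/12)·56² ≈ 2579.26.)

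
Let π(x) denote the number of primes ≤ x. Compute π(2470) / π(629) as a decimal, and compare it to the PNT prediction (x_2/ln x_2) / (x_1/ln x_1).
π(2470)/π(629) = 365/114 ≈ 3.2018;  PNT prediction ≈ 3.2393.

π(629) = 114 and π(2470) = 365, so π(2470)/π(629) ≈ 3.2018. The PNT-predicted ratio is (2470/ln(2470)) / (629/ln(629)) ≈ 3.2393. The two agree to within a few percent, as expected.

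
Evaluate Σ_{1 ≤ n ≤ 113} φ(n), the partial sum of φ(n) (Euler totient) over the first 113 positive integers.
Σ_{n ≤ 113} φ(n) = 3948

Compute φ(n) for each 1 ≤ n ≤ 113: φ(1) = 1, φ(2) = 1, φ(3) = 2, φ(4) = 2, φ(5) = 4, φ(6) = 2, φ(7) = 6, φ(8) = 4, φ(9) = 6, φ(10) = 4, φ(11) = 10, φ(12) = 4, φ(13) = 12, φ(14) = 6, φ(15) = 8, φ(16) = 8, φ(17) = 16, φ(18) = 6, φ(19) = 18, φ(20) = 8, φ(21) = 12, φ(22) = 10, φ(23) = 22, φ(24) = 8, φ(25) = 20, φ(26) = 12, φ(27) = 18, φ(28) = 12, φ(29) = 28, φ(30) = 8, φ(31) = 30, φ(32) = 16, φ(33) = 20, φ(34) = 16, φ(35) = 24, φ(36) = 12, φ(37) = 36, φ(38) = 18, φ(39) = 24, φ(40) = 16, φ(41) = 40, φ(42) = 12, φ(43) = 42, φ(44) = 20, φ(45) = 24, φ(46) = 22, φ(47) = 46, φ(48) = 16, φ(49) = 42, φ(50) = 20, φ(51) = 32, φ(52) = 24, φ(53) = 52, φ(54) = 18, φ(55) = 40, φ(56) = 24, φ(57) = 36, φ(58) = 28, φ(59) = 58, φ(60) = 16, φ(61) = 60, φ(62) = 30, φ(63) = 36, φ(64) = 32, φ(65) = 48, φ(66) = 20, φ(67) = 66, φ(68) = 32, φ(69) = 44, φ(70) = 24, φ(71) = 70, φ(72) = 24, φ(73) = 72, φ(74) = 36, φ(75) = 40, φ(76) = 36, φ(77) = 60, φ(78) = 24, φ(79) = 78, φ(80) = 32, φ(81) = 54, φ(82) = 40, φ(83) = 82, φ(84) = 24, φ(85) = 64, φ(86) = 42, φ(87) = 56, φ(88) = 40, φ(89) = 88, φ(90) = 24, φ(91) = 72, φ(92) = 44, φ(93) = 60, φ(94) = 46, φ(95) = 72, φ(96) = 32, φ(97) = 96, φ(98) = 42, φ(99) = 60, φ(100) = 40, φ(101) = 100, φ(102) = 32, φ(103) = 102, φ(104) = 48, φ(105) = 48, φ(106) = 52, φ(107) = 106, φ(108) = 36, φ(109) = 108, φ(110) = 40, φ(111) = 72, φ(112) = 48, φ(113) = 112. Summing all 113 values: 3948. (Average order: Σ_{n ≤ x} φ(n) ~ (3/π²) x². For x = 113, (3/π²)·113² ≈ 3881.31.)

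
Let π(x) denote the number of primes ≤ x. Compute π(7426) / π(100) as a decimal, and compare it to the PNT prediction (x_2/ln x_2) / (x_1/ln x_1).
π(7426)/π(100) = 941/25 ≈ 37.6400;  PNT prediction ≈ 38.3698.

π(100) = 25 and π(7426) = 941, so π(7426)/π(100) ≈ 37.6400. The PNT-predicted ratio is (7426/ln(7426)) / (100/ln(100)) ≈ 38.3698. The two agree to within a few percent, as expected.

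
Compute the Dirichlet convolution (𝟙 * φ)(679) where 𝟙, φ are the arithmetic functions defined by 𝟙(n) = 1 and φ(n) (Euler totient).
(𝟙 * φ)(679) = 679

Divisors of 679: [1, 7, 97, 679]. For each d | 679:
  d = 1: 𝟙(1) · φ(679/1) = 1 · 576 = 576
  d = 7: 𝟙(7) · φ(679/7) = 1 · 96 = 96
  d = 97: 𝟙(97) · φ(679/97) = 1 · 6 = 6
  d = 679: 𝟙(679) · φ(679/679) = 1 · 1 = 1
Summing: (𝟙 * φ)(679) = 576 + 96 + 6 + 1 = 679.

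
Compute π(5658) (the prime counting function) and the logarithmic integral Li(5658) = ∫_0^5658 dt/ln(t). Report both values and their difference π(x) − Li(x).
π(5658) = 745;  Li(5658) ≈ 760.97;  π(x) − Li(x) ≈ -15.97.

Direct count of primes ≤ 5658 gives π(5658) = 745. Numerical evaluation of the logarithmic integral gives Li(5658) ≈ 760.97. The difference π(x) − Li(x) ≈ -15.97 is typically negative for small/moderate x (Li(x) overestimates), though Littlewood's theorem shows this sign changes infinitely often.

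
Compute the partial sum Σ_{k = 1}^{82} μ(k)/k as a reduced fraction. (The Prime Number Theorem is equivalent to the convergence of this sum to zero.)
Σ μ(k)/k = -1401629533229069216211617003/107254825578022430263302818471

Values of μ(k) for 1 ≤ k ≤ 82: μ(1) = 1, μ(2) = -1, μ(3) = -1, μ(5) = -1, μ(6) = 1, μ(7) = -1, μ(10) = 1, μ(11) = -1, μ(13) = -1, μ(14) = 1, μ(15) = 1, μ(17) = -1, μ(19) = -1, μ(21) = 1, μ(22) = 1, μ(23) = -1, μ(26) = 1, μ(29) = -1, μ(30) = -1, μ(31) = -1, μ(33) = 1, μ(34) = 1, μ(35) = 1, μ(37) = -1, μ(38) = 1, μ(39) = 1, μ(41) = -1, μ(42) = -1, μ(43) = -1, μ(46) = 1, μ(47) = -1, μ(51) = 1, μ(53) = -1, μ(55) = 1, μ(57) = 1, μ(58) = 1, μ(59) = -1, μ(61) = -1, μ(62) = 1, μ(65) = 1, μ(66) = -1, μ(67) = -1, μ(69) = 1, μ(70) = -1, μ(71) = -1, μ(73) = -1, μ(74) = 1, μ(77) = 1, μ(78) = -1, μ(79) = -1, μ(82) = 1, with μ = 0 on non-squarefree integers. Summing μ(k)/k for k where μ(k) ≠ 0 gives -1401629533229069216211617003/107254825578022430263302818471 ≈ -0.0131. (PNT ⟺ this sum → 0 as n → ∞.)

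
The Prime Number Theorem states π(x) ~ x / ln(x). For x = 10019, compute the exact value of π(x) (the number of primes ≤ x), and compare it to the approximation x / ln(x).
π(10019) = 1231;  x/ln(x) ≈ 1087.57;  relative error ≈ 11.65%.

Directly count primes up to 10019: π(10019) = 1231. The PNT approximation gives 10019/ln(10019) ≈ 10019/9.21224 ≈ 1087.57. Relative error (π(x) − x/ln(x)) / π(x) ≈ 11.65%; the approximation is known to undercount slightly (Li(x) is a better estimate).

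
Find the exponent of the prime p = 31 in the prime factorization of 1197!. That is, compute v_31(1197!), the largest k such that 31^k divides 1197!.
v_31(1197!) = 39

Legendre's formula: v_p(n!) = Σ_{k ≥ 1} ⌊n / p^k⌋. For p = 31, n = 1197, the terms are:
  ⌊1197/31^1⌋ = ⌊1197/31⌋ = 38
  ⌊1197/31^2⌋ = ⌊1197/961⌋ = 1
(the next term ⌊1197/31^3⌋ = 0, terminating the sum). Summing: v_31(1197!) = 38 + 1 = 39.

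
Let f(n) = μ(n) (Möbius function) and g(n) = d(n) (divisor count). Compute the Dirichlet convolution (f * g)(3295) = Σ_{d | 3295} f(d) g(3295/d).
(μ * d)(3295) = 1

Divisors of 3295: [1, 5, 659, 3295]. For each d | 3295:
  d = 1: μ(1) · d(3295/1) = 1 · 4 = 4
  d = 5: μ(5) · d(3295/5) = -1 · 2 = -2
  d = 659: μ(659) · d(3295/659) = -1 · 2 = -2
  d = 3295: μ(3295) · d(3295/3295) = 1 · 1 = 1
Summing: (μ * d)(3295) = 4 + -2 + -2 + 1 = 1.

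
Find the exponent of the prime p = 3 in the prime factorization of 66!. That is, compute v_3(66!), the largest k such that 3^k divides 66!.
v_3(66!) = 31

Legendre's formula: v_p(n!) = Σ_{k ≥ 1} ⌊n / p^k⌋. For p = 3, n = 66, the terms are:
  ⌊66/3^1⌋ = ⌊66/3⌋ = 22
  ⌊66/3^2⌋ = ⌊66/9⌋ = 7
  ⌊66/3^3⌋ = ⌊66/27⌋ = 2
(the next term ⌊66/3^4⌋ = 0, terminating the sum). Summing: v_3(66!) = 22 + 7 + 2 = 31.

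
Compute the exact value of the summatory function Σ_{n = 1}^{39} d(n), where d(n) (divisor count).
Σ_{n ≤ 39} d(n) = 150

Compute d(n) for each 1 ≤ n ≤ 39: d(1) = 1, d(2) = 2, d(3) = 2, d(4) = 3, d(5) = 2, d(6) = 4, d(7) = 2, d(8) = 4, d(9) = 3, d(10) = 4, d(11) = 2, d(12) = 6, d(13) = 2, d(14) = 4, d(15) = 4, d(16) = 5, d(17) = 2, d(18) = 6, d(19) = 2, d(20) = 6, d(21) = 4, d(22) = 4, d(23) = 2, d(24) = 8, d(25) = 3, d(26) = 4, d(27) = 4, d(28) = 6, d(29) = 2, d(30) = 8, d(31) = 2, d(32) = 6, d(33) = 4, d(34) = 4, d(35) = 4, d(36) = 9, d(37) = 2, d(38) = 4, d(39) = 4. Summing all 39 values: 150. (Dirichlet's divisor formula: Σ_{n ≤ x} d(n) = x ln(x) + (2γ − 1) x + O(√x). For x = 39, the asymptotic estimate is ≈ 148.90.)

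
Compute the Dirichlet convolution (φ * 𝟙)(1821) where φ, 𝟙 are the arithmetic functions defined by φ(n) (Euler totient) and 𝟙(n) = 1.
(φ * 𝟙)(1821) = 1821

Divisors of 1821: [1, 3, 607, 1821]. For each d | 1821:
  d = 1: φ(1) · 𝟙(1821/1) = 1 · 1 = 1
  d = 3: φ(3) · 𝟙(1821/3) = 2 · 1 = 2
  d = 607: φ(607) · 𝟙(1821/607) = 606 · 1 = 606
  d = 1821: φ(1821) · 𝟙(1821/1821) = 1212 · 1 = 1212
Summing: (φ * 𝟙)(1821) = 1 + 2 + 606 + 1212 = 1821.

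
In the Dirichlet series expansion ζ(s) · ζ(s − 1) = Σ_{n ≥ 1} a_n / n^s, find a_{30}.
σ(30) = 72

In the product (Σ m^0/m^s)(Σ k / k^s) = Σ (Σ_{d | n} d) / n^s, the coefficient of 1/n^s is σ(n) = Σ_{d | n} d. For n = 30, divisors are [1, 2, 3, 5, 6, 10, 15, 30]; summing: σ(30) = 72.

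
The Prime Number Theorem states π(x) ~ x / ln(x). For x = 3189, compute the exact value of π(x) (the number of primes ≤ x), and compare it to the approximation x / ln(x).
π(3189) = 451;  x/ln(x) ≈ 395.29;  relative error ≈ 12.35%.

Directly count primes up to 3189: π(3189) = 451. The PNT approximation gives 3189/ln(3189) ≈ 3189/8.06746 ≈ 395.29. Relative error (π(x) − x/ln(x)) / π(x) ≈ 12.35%; the approximation is known to undercount slightly (Li(x) is a better estimate).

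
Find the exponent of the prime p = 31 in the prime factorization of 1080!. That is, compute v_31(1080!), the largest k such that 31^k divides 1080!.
v_31(1080!) = 35

Legendre's formula: v_p(n!) = Σ_{k ≥ 1} ⌊n / p^k⌋. For p = 31, n = 1080, the terms are:
  ⌊1080/31^1⌋ = ⌊1080/31⌋ = 34
  ⌊1080/31^2⌋ = ⌊1080/961⌋ = 1
(the next term ⌊1080/31^3⌋ = 0, terminating the sum). Summing: v_31(1080!) = 34 + 1 = 35.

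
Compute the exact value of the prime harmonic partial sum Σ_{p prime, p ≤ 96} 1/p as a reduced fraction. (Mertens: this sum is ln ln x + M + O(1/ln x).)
Σ 1/p = 42605658161771733665696611824842057/23768741896345550770650537601358310

π(96) = 24, so the primes ≤ 96 are [2, 3, 5, 7, 11, 13, 17, 19, 23, 29, 31, 37, 41, 43, 47, 53, 59, 61, 67, 71, 73, 79, 83, 89]. Summing 1/p over these primes: 42605658161771733665696611824842057/23768741896345550770650537601358310 ≈ 1.7925. Mertens estimate ln ln(96) + 0.2615 ≈ 1.7798.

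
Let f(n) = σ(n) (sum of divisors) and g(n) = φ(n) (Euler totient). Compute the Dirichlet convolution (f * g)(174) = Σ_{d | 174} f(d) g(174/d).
(σ * φ)(174) = 1392

Divisors of 174: [1, 2, 3, 6, 29, 58, 87, 174]. For each d | 174:
  d = 1: σ(1) · φ(174/1) = 1 · 56 = 56
  d = 2: σ(2) · φ(174/2) = 3 · 56 = 168
  d = 3: σ(3) · φ(174/3) = 4 · 28 = 112
  d = 6: σ(6) · φ(174/6) = 12 · 28 = 336
  d = 29: σ(29) · φ(174/29) = 30 · 2 = 60
  d = 58: σ(58) · φ(174/58) = 90 · 2 = 180
  d = 87: σ(87) · φ(174/87) = 120 · 1 = 120
  d = 174: σ(174) · φ(174/174) = 360 · 1 = 360
Summing: (σ * φ)(174) = 56 + 168 + 112 + 336 + 60 + 180 + 120 + 360 = 1392.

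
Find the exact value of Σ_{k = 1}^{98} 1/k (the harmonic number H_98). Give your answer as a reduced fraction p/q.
H_98 = 360264457021270114060513483605065190394007/69720375229712477164533808935312303556800

Direct summation: H_98 = 1 + 1/2 + ... + 1/98. The least common denominator is lcm(1, ..., 98) = 69720375229712477164533808935312303556800; over this denominator the numerator is 69720375229712477164533808935312303556800 + 34860187614856238582266904467656151778400 + 23240125076570825721511269645104101185600 + 17430093807428119291133452233828075889200 + 13944075045942495432906761787062460711360 + 11620062538285412860755634822552050592800 + 9960053604244639594933401276473186222400 + 8715046903714059645566726116914037944600 + 7746708358856941907170423215034700395200 + 6972037522971247716453380893531230355680 + 6338215929973861560412164448664754868800 + 5810031269142706430377817411276025296400 + 5363105786900959781887216071947100273600 + 4980026802122319797466700638236593111200 + 4648025015314165144302253929020820237120 + 4357523451857029822783363058457018972300 + 4101198542924263362619635819724253150400 + 3873354179428470953585211607517350197600 + 3669493433142761956028095207121700187200 + 3486018761485623858226690446765615177840 + 3320017868081546531644467092157728740800 + 3169107964986930780206082224332377434400 + 3031320662161412050631904736317926241600 + 2905015634571353215188908705638012648200 + 2788815009188499086581352357412492142272 + 2681552893450479890943608035973550136800 + 2582236119618980635723474405011566798400 + 2490013401061159898733350319118296555600 + 2404150869990085419466683066734907019200 + 2324012507657082572151126964510410118560 + 2249044362248789585952703514042332372800 + 2178761725928514911391681529228509486150 + 2112738643324620520137388149554918289600 + 2050599271462131681309817909862126575200 + 1992010720848927918986680255294637244480 + 1936677089714235476792605803758675098800 + 1884334465667904788230643484738170366400 + 1834746716571380978014047603560850093600 + 1787701928966986593962405357315700091200 + 1743009380742811929113345223382807588920 + 1700496956822255540598385583788104964800 + 1660008934040773265822233546078864370400 + 1621404075109592492198460672914239617600 + 1584553982493465390103041112166188717200 + 1549341671771388381434084643006940079040 + 1515660331080706025315952368158963120800 + 1483412238930052705628378913517283054400 + 1452507817285676607594454352819006324100 + 1422864800606377084990485896639026603200 + 1394407504594249543290676178706246071136 + 1367066180974754454206545273241417716800 + 1340776446725239945471804017986775068400 + 1315478777919103342727052998779477425600 + 1291118059809490317861737202505783399200 + 1267643185994772312082432889732950973760 + 1245006700530579949366675159559148277800 + 1223164477714253985342698402373900062400 + 1202075434995042709733341533367453509600 + 1181701275079872494314132354835801755200 + 1162006253828541286075563482255205059280 + 1142956970978893068271046048119873828800 + 1124522181124394792976351757021166186400 + 1106672622693848843881489030719242913600 + 1089380862964257455695840764614254743075 + 1072621157380191956377443214389420054720 + 1056369321662310260068694074777459144800 + 1040602615368842942754235954258392590400 + 1025299635731065840654908954931063287600 + 1010440220720470683543968245439308747200 + 996005360424463959493340127647318622240 + 981977115911443340345546604722708500800 + 968338544857117738396302901879337549400 + 955073633283732563897723410072771281600 + 942167232833952394115321742369085183200 + 929605003062833028860450785804164047424 + 917373358285690489007023801780425046800 + 905459418567694508630309206952107838400 + 893850964483493296981202678657850045600 + 882536395312816166639668467535598779200 + 871504690371405964556672611691403794460 + 860745373206326878574491468337188932800 + 850248478411127770299192791894052482400 + 840004520839909363428118179943521729600 + 830004467020386632911116773039432185200 + 820239708584852672523927163944850630080 + 810702037554796246099230336457119808800 + 801383623330028473155561022244969006400 + 792276991246732695051520556083094358600 + 783375002581039069264424819497891051200 + 774670835885694190717042321503470039520 + 766157969557279968841030867421014324800 + 757830165540353012657976184079481560400 + 749681454082929861984234504680777457600 + 741706119465026352814189456758641527200 + 733898686628552391205619041424340037440 + 726253908642838303797227176409503162050 + 718766754945489455304472257065075294400 + 711432400303188542495242948319513301600 = 360264457021270114060513483605065190394007, so H_98 = 360264457021270114060513483605065190394007/69720375229712477164533808935312303556800 (already in lowest terms) ≈ 5.16728. (The PNT-adjacent estimate ln(98) + γ ≈ 5.16218 matches within O(1/n).)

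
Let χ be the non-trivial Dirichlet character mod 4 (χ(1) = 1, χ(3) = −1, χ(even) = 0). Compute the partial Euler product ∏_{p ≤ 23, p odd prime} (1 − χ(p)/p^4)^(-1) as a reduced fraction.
∏ = 2907090265708363109850475/2939590979896221115088896

The odd primes p ≤ 23 are [3, 5, 7, 11, 13, 17, 19, 23]. For each, χ(p) = 1 if p ≡ 1 mod 4, χ(p) = −1 if p ≡ 3 mod 4. Taking (1 − χ(p)/p^4)^(-1) = p^4/(p^4 − χ(p)): (1 − (-1)/3^4)^(-1) · (1 − (1)/5^4)^(-1) · (1 − (-1)/7^4)^(-1) · (1 − (-1)/11^4)^(-1) · (1 − (1)/13^4)^(-1) · (1 − (1)/17^4)^(-1) · (1 − (-1)/19^4)^(-1) · (1 − (-1)/23^4)^(-1) = 2907090265708363109850475/2939590979896221115088896.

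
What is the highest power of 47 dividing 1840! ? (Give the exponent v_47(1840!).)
v_47(1840!) = 39

Legendre's formula: v_p(n!) = Σ_{k ≥ 1} ⌊n / p^k⌋. For p = 47, n = 1840, the terms are:
  ⌊1840/47^1⌋ = ⌊1840/47⌋ = 39
(the next term ⌊1840/47^2⌋ = 0, terminating the sum). Summing: v_47(1840!) = 39 = 39.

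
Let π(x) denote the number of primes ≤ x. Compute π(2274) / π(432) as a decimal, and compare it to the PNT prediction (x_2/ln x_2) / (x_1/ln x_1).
π(2274)/π(432) = 338/83 ≈ 4.0723;  PNT prediction ≈ 4.1328.

π(432) = 83 and π(2274) = 338, so π(2274)/π(432) ≈ 4.0723. The PNT-predicted ratio is (2274/ln(2274)) / (432/ln(432)) ≈ 4.1328. The two agree to within a few percent, as expected.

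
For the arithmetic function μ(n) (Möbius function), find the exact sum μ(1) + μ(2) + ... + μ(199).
Σ_{n ≤ 199} μ(n) = -8

Compute μ(n) for each 1 ≤ n ≤ 199: μ(1) = 1, μ(2) = -1, μ(3) = -1, μ(4) = 0, μ(5) = -1, μ(6) = 1, μ(7) = -1, μ(8) = 0, μ(9) = 0, μ(10) = 1, μ(11) = -1, μ(12) = 0, μ(13) = -1, μ(14) = 1, μ(15) = 1, μ(16) = 0, μ(17) = -1, μ(18) = 0, μ(19) = -1, μ(20) = 0, μ(21) = 1, μ(22) = 1, μ(23) = -1, μ(24) = 0, μ(25) = 0, μ(26) = 1, μ(27) = 0, μ(28) = 0, μ(29) = -1, μ(30) = -1, μ(31) = -1, μ(32) = 0, μ(33) = 1, μ(34) = 1, μ(35) = 1, μ(36) = 0, μ(37) = -1, μ(38) = 1, μ(39) = 1, μ(40) = 0, μ(41) = -1, μ(42) = -1, μ(43) = -1, μ(44) = 0, μ(45) = 0, μ(46) = 1, μ(47) = -1, μ(48) = 0, μ(49) = 0, μ(50) = 0, μ(51) = 1, μ(52) = 0, μ(53) = -1, μ(54) = 0, μ(55) = 1, μ(56) = 0, μ(57) = 1, μ(58) = 1, μ(59) = -1, μ(60) = 0, μ(61) = -1, μ(62) = 1, μ(63) = 0, μ(64) = 0, μ(65) = 1, μ(66) = -1, μ(67) = -1, μ(68) = 0, μ(69) = 1, μ(70) = -1, μ(71) = -1, μ(72) = 0, μ(73) = -1, μ(74) = 1, μ(75) = 0, μ(76) = 0, μ(77) = 1, μ(78) = -1, μ(79) = -1, μ(80) = 0, μ(81) = 0, μ(82) = 1, μ(83) = -1, μ(84) = 0, μ(85) = 1, μ(86) = 1, μ(87) = 1, μ(88) = 0, μ(89) = -1, μ(90) = 0, μ(91) = 1, μ(92) = 0, μ(93) = 1, μ(94) = 1, μ(95) = 1, μ(96) = 0, μ(97) = -1, μ(98) = 0, μ(99) = 0, μ(100) = 0, μ(101) = -1, μ(102) = -1, μ(103) = -1, μ(104) = 0, μ(105) = -1, μ(106) = 1, μ(107) = -1, μ(108) = 0, μ(109) = -1, μ(110) = -1, μ(111) = 1, μ(112) = 0, μ(113) = -1, μ(114) = -1, μ(115) = 1, μ(116) = 0, μ(117) = 0, μ(118) = 1, μ(119) = 1, μ(120) = 0, μ(121) = 0, μ(122) = 1, μ(123) = 1, μ(124) = 0, μ(125) = 0, μ(126) = 0, μ(127) = -1, μ(128) = 0, μ(129) = 1, μ(130) = -1, μ(131) = -1, μ(132) = 0, μ(133) = 1, μ(134) = 1, μ(135) = 0, μ(136) = 0, μ(137) = -1, μ(138) = -1, μ(139) = -1, μ(140) = 0, μ(141) = 1, μ(142) = 1, μ(143) = 1, μ(144) = 0, μ(145) = 1, μ(146) = 1, μ(147) = 0, μ(148) = 0, μ(149) = -1, μ(150) = 0, μ(151) = -1, μ(152) = 0, μ(153) = 0, μ(154) = -1, μ(155) = 1, μ(156) = 0, μ(157) = -1, μ(158) = 1, μ(159) = 1, μ(160) = 0, μ(161) = 1, μ(162) = 0, μ(163) = -1, μ(164) = 0, μ(165) = -1, μ(166) = 1, μ(167) = -1, μ(168) = 0, μ(169) = 0, μ(170) = -1, μ(171) = 0, μ(172) = 0, μ(173) = -1, μ(174) = -1, μ(175) = 0, μ(176) = 0, μ(177) = 1, μ(178) = 1, μ(179) = -1, μ(180) = 0, μ(181) = -1, μ(182) = -1, μ(183) = 1, μ(184) = 0, μ(185) = 1, μ(186) = -1, μ(187) = 1, μ(188) = 0, μ(189) = 0, μ(190) = -1, μ(191) = -1, μ(192) = 0, μ(193) = -1, μ(194) = 1, μ(195) = -1, μ(196) = 0, μ(197) = -1, μ(198) = 0, μ(199) = -1. Summing all 199 values: -8. (Mertens function M(x) = Σ_{n ≤ x} μ(n); on average M(x) should be small (PNT ⟺ M(x) = o(x)).)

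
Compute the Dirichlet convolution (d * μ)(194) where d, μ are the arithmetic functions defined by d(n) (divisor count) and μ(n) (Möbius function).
(d * μ)(194) = 1

Divisors of 194: [1, 2, 97, 194]. For each d | 194:
  d = 1: d(1) · μ(194/1) = 1 · 1 = 1
  d = 2: d(2) · μ(194/2) = 2 · -1 = -2
  d = 97: d(97) · μ(194/97) = 2 · -1 = -2
  d = 194: d(194) · μ(194/194) = 4 · 1 = 4
Summing: (d * μ)(194) = 1 + -2 + -2 + 4 = 1.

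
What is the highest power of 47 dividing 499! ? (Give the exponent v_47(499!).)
v_47(499!) = 10

Legendre's formula: v_p(n!) = Σ_{k ≥ 1} ⌊n / p^k⌋. For p = 47, n = 499, the terms are:
  ⌊499/47^1⌋ = ⌊499/47⌋ = 10
(the next term ⌊499/47^2⌋ = 0, terminating the sum). Summing: v_47(499!) = 10 = 10.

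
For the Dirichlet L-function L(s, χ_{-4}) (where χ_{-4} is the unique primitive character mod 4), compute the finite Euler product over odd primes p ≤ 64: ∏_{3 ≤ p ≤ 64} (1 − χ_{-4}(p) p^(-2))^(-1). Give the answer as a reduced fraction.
∏ = 41649646786025278187758845901/45453901250007819878400000000

The odd primes p ≤ 64 are [3, 5, 7, 11, 13, 17, 19, 23, 29, 31, 37, 41, 43, 47, 53, 59, 61]. For each, χ(p) = 1 if p ≡ 1 mod 4, χ(p) = −1 if p ≡ 3 mod 4. Taking (1 − χ(p)/p^2)^(-1) = p^2/(p^2 − χ(p)): (1 − (-1)/3^2)^(-1) · (1 − (1)/5^2)^(-1) · (1 − (-1)/7^2)^(-1) · (1 − (-1)/11^2)^(-1) · (1 − (1)/13^2)^(-1) · (1 − (1)/17^2)^(-1) · (1 − (-1)/19^2)^(-1) · (1 − (-1)/23^2)^(-1) · (1 − (1)/29^2)^(-1) · (1 − (-1)/31^2)^(-1) · (1 − (1)/37^2)^(-1) · (1 − (1)/41^2)^(-1) · (1 − (-1)/43^2)^(-1) · (1 − (-1)/47^2)^(-1) · (1 − (1)/53^2)^(-1) · (1 − (-1)/59^2)^(-1) · (1 − (1)/61^2)^(-1) = 41649646786025278187758845901/45453901250007819878400000000.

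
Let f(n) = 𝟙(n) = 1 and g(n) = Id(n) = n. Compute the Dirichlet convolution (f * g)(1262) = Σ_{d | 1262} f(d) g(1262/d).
(𝟙 * Id)(1262) = 1896

Divisors of 1262: [1, 2, 631, 1262]. For each d | 1262:
  d = 1: 𝟙(1) · Id(1262/1) = 1 · 1262 = 1262
  d = 2: 𝟙(2) · Id(1262/2) = 1 · 631 = 631
  d = 631: 𝟙(631) · Id(1262/631) = 1 · 2 = 2
  d = 1262: 𝟙(1262) · Id(1262/1262) = 1 · 1 = 1
Summing: (𝟙 * Id)(1262) = 1262 + 631 + 2 + 1 = 1896.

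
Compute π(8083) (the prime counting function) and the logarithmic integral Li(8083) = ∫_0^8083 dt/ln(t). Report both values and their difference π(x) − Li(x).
π(8083) = 1015;  Li(8083) ≈ 1035.65;  π(x) − Li(x) ≈ -20.65.

Direct count of primes ≤ 8083 gives π(8083) = 1015. Numerical evaluation of the logarithmic integral gives Li(8083) ≈ 1035.65. The difference π(x) − Li(x) ≈ -20.65 is typically negative for small/moderate x (Li(x) overestimates), though Littlewood's theorem shows this sign changes infinitely often.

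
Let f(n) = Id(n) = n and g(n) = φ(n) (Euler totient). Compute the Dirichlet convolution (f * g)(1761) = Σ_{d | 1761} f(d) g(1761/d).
(Id * φ)(1761) = 5865

Divisors of 1761: [1, 3, 587, 1761]. For each d | 1761:
  d = 1: Id(1) · φ(1761/1) = 1 · 1172 = 1172
  d = 3: Id(3) · φ(1761/3) = 3 · 586 = 1758
  d = 587: Id(587) · φ(1761/587) = 587 · 2 = 1174
  d = 1761: Id(1761) · φ(1761/1761) = 1761 · 1 = 1761
Summing: (Id * φ)(1761) = 1172 + 1758 + 1174 + 1761 = 5865.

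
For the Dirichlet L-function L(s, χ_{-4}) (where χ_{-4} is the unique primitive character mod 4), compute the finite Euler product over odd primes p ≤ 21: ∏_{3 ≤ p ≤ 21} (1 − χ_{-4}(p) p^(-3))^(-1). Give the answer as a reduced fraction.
∏ = 2463517706231725/2542314678779904

The odd primes p ≤ 21 are [3, 5, 7, 11, 13, 17, 19]. For each, χ(p) = 1 if p ≡ 1 mod 4, χ(p) = −1 if p ≡ 3 mod 4. Taking (1 − χ(p)/p^3)^(-1) = p^3/(p^3 − χ(p)): (1 − (-1)/3^3)^(-1) · (1 − (1)/5^3)^(-1) · (1 − (-1)/7^3)^(-1) · (1 − (-1)/11^3)^(-1) · (1 − (1)/13^3)^(-1) · (1 − (1)/17^3)^(-1) · (1 − (-1)/19^3)^(-1) = 2463517706231725/2542314678779904.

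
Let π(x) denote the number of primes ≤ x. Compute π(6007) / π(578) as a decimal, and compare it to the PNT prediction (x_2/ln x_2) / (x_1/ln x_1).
π(6007)/π(578) = 784/106 ≈ 7.3962;  PNT prediction ≈ 7.5963.

π(578) = 106 and π(6007) = 784, so π(6007)/π(578) ≈ 7.3962. The PNT-predicted ratio is (6007/ln(6007)) / (578/ln(578)) ≈ 7.5963. The two agree to within a few percent, as expected.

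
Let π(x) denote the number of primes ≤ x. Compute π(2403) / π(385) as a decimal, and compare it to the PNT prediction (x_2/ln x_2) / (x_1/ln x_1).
π(2403)/π(385) = 357/76 ≈ 4.6974;  PNT prediction ≈ 4.7733.

π(385) = 76 and π(2403) = 357, so π(2403)/π(385) ≈ 4.6974. The PNT-predicted ratio is (2403/ln(2403)) / (385/ln(385)) ≈ 4.7733. The two agree to within a few percent, as expected.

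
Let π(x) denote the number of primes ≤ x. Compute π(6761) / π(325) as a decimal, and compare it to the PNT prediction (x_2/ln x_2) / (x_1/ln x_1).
π(6761)/π(325) = 870/66 ≈ 13.1818;  PNT prediction ≈ 13.6435.

π(325) = 66 and π(6761) = 870, so π(6761)/π(325) ≈ 13.1818. The PNT-predicted ratio is (6761/ln(6761)) / (325/ln(325)) ≈ 13.6435. The two agree to within a few percent, as expected.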